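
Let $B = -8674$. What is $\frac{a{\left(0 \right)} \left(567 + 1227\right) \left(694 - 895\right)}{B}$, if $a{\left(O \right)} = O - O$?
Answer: $0$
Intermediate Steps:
$a{\left(O \right)} = 0$
$\frac{a{\left(0 \right)} \left(567 + 1227\right) \left(694 - 895\right)}{B} = \frac{0 \left(567 + 1227\right) \left(694 - 895\right)}{-8674} = 0 \cdot 1794 \left(-201\right) \left(- \frac{1}{8674}\right) = 0 \left(-360594\right) \left(- \frac{1}{8674}\right) = 0 \left(- \frac{1}{8674}\right) = 0$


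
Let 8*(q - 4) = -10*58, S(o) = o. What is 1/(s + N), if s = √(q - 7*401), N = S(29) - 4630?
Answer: -9202/42344153 - 9*I*√142/42344153 ≈ -0.00021731 - 2.5328e-6*I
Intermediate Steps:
q = -137/2 (q = 4 + (-10*58)/8 = 4 + (⅛)*(-580) = 4 - 145/2 = -137/2 ≈ -68.500)
N = -4601 (N = 29 - 4630 = -4601)
s = 9*I*√142/2 (s = √(-137/2 - 7*401) = √(-137/2 - 2807) = √(-5751/2) = 9*I*√142/2 ≈ 53.624*I)
1/(s + N) = 1/(9*I*√142/2 - 4601) = 1/(-4601 + 9*I*√142/2)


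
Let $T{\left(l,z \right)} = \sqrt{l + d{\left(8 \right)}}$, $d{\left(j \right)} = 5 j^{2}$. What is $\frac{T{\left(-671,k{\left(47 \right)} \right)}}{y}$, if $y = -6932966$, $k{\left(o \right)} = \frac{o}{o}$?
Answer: $- \frac{3 i \sqrt{39}}{6932966} \approx - 2.7023 \cdot 10^{-6} i$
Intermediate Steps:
$k{\left(o \right)} = 1$
$T{\left(l,z \right)} = \sqrt{320 + l}$ ($T{\left(l,z \right)} = \sqrt{l + 5 \cdot 8^{2}} = \sqrt{l + 5 \cdot 64} = \sqrt{l + 320} = \sqrt{320 + l}$)
$\frac{T{\left(-671,k{\left(47 \right)} \right)}}{y} = \frac{\sqrt{320 - 671}}{-6932966} = \sqrt{-351} \left(- \frac{1}{6932966}\right) = 3 i \sqrt{39} \left(- \frac{1}{6932966}\right) = - \frac{3 i \sqrt{39}}{6932966}$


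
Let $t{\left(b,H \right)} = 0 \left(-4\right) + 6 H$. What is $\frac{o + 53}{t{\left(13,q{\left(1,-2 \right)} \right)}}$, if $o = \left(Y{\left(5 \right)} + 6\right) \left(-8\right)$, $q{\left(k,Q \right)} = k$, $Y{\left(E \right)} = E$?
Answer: $- \frac{35}{6} \approx -5.8333$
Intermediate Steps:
$t{\left(b,H \right)} = 6 H$ ($t{\left(b,H \right)} = 0 + 6 H = 6 H$)
$o = -88$ ($o = \left(5 + 6\right) \left(-8\right) = 11 \left(-8\right) = -88$)
$\frac{o + 53}{t{\left(13,q{\left(1,-2 \right)} \right)}} = \frac{-88 + 53}{6 \cdot 1} = - \frac{35}{6}$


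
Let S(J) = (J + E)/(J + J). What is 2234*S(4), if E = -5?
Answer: -1117/4 ≈ -279.25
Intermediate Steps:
S(J) = (-5 + J)/(2*J) (S(J) = (J - 5)/(J + J) = (-5 + J)/((2*J)) = (-5 + J)*(1/(2*J)) = (-5 + J)/(2*J))
2234*S(4) = 2234*((½)*(-5 + 4)/4) = 2234*((½)*(¼)*(-1)) = 2234*(-⅛) = -1117/4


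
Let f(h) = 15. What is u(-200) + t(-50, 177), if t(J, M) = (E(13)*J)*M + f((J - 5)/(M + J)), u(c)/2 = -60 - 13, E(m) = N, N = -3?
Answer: 26419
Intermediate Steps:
E(m) = -3
u(c) = -146 (u(c) = 2*(-60 - 13) = 2*(-73) = -146)
t(J, M) = 15 - 3*J*M (t(J, M) = (-3*J)*M + 15 = -3*J*M + 15 = 15 - 3*J*M)
u(-200) + t(-50, 177) = -146 + (15 - 3*(-50)*177) = -146 + (15 + 26550) = -146 + 26565 = 26419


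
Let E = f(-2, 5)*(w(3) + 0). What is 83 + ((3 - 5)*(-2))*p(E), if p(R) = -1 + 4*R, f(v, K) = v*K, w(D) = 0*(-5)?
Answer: 79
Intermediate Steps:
w(D) = 0
f(v, K) = K*v
E = 0 (E = (5*(-2))*(0 + 0) = -10*0 = 0)
83 + ((3 - 5)*(-2))*p(E) = 83 + ((3 - 5)*(-2))*(-1 + 4*0) = 83 + (-2*(-2))*(-1 + 0) = 83 + 4*(-1) = 83 - 4 = 79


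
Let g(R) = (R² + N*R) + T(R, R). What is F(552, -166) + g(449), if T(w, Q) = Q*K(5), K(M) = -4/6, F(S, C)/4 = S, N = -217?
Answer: 318230/3 ≈ 1.0608e+5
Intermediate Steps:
F(S, C) = 4*S
K(M) = -⅔ (K(M) = -4*⅙ = -⅔)
T(w, Q) = -2*Q/3 (T(w, Q) = Q*(-⅔) = -2*Q/3)
g(R) = R² - 653*R/3 (g(R) = (R² - 217*R) - 2*R/3 = R² - 653*R/3)
F(552, -166) + g(449) = 4*552 + (⅓)*449*(-653 + 3*449) = 2208 + (⅓)*449*(-653 + 1347) = 2208 + (⅓)*449*694 = 2208 + 311606/3 = 318230/3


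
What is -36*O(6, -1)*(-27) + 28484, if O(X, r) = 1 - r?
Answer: 30428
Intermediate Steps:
-36*O(6, -1)*(-27) + 28484 = -36*(1 - 1*(-1))*(-27) + 28484 = -36*(1 + 1)*(-27) + 28484 = -36*2*(-27) + 28484 = -72*(-27) + 28484 = 1944 + 28484 = 30428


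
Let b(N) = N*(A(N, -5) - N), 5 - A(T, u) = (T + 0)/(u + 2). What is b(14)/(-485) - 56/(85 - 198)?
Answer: 102046/164415 ≈ 0.62066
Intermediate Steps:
A(T, u) = 5 - T/(2 + u) (A(T, u) = 5 - (T + 0)/(u + 2) = 5 - T/(2 + u))
b(N) = N*(5 - 2*N/3) (b(N) = N*((10 - N + 5*(-5))/(2 - 5) - N) = N*((10 - N - 25)/(-3) - N) = N*(-(-15 - N)/3 - N) = N*((5 + N/3) - N) = N*(5 - 2*N/3))
b(14)/(-485) - 56/(85 - 198) = ((⅓)*14*(15 - 2*14))/(-485) - 56/(85 - 198) = ((⅓)*14*(15 - 28))*(-1/485) - 56/(-113) = ((⅓)*14*(-13))*(-1/485) - 56*(-1/113) = -182/3*(-1/485) + 56/113 = 182/1455 + 56/113 = 102046/164415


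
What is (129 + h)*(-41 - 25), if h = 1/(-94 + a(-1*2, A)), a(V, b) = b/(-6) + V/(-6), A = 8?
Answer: -808764/95 ≈ -8513.3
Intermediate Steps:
a(V, b) = -V/6 - b/6 (a(V, b) = b*(-1/6) + V*(-1/6) = -b/6 - V/6 = -V/6 - b/6)
h = -1/95 (h = 1/(-94 + (-(-1)*2/6 - 1/6*8)) = 1/(-94 + (-1/6*(-2) - 4/3)) = 1/(-94 + (1/3 - 4/3)) = 1/(-94 - 1) = 1/(-95) = -1/95 ≈ -0.010526)
(129 + h)*(-41 - 25) = (129 - 1/95)*(-41 - 25) = (12254/95)*(-66) = -808764/95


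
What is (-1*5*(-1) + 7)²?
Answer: 144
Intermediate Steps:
(-1*5*(-1) + 7)² = (-5*(-1) + 7)² = (5 + 7)² = 12² = 144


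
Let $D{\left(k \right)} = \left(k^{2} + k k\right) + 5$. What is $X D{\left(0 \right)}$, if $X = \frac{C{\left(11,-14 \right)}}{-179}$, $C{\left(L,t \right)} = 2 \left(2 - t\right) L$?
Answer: $- \frac{1760}{179} \approx -9.8324$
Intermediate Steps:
$D{\left(k \right)} = 5 + 2 k^{2}$ ($D{\left(k \right)} = \left(k^{2} + k^{2}\right) + 5 = 2 k^{2} + 5 = 5 + 2 k^{2}$)
$C{\left(L,t \right)} = L \left(4 - 2 t\right)$ ($C{\left(L,t \right)} = \left(4 - 2 t\right) L = L \left(4 - 2 t\right)$)
$X = - \frac{352}{179}$ ($X = \frac{2 \cdot 11 \left(2 - -14\right)}{-179} = 2 \cdot 11 \left(2 + 14\right) \left(- \frac{1}{179}\right) = 2 \cdot 11 \cdot 16 \left(- \frac{1}{179}\right) = 352 \left(- \frac{1}{179}\right) = - \frac{352}{179} \approx -1.9665$)
$X D{\left(0 \right)} = - \frac{352 \left(5 + 2 \cdot 0^{2}\right)}{179} = - \frac{352 \left(5 + 2 \cdot 0\right)}{179} = - \frac{352 \left(5 + 0\right)}{179} = \left(- \frac{352}{179}\right) 5 = - \frac{1760}{179}$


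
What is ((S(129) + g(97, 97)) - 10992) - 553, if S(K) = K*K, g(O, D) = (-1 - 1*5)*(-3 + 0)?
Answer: 5114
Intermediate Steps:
g(O, D) = 18 (g(O, D) = (-1 - 5)*(-3) = -6*(-3) = 18)
S(K) = K**2
((S(129) + g(97, 97)) - 10992) - 553 = ((129**2 + 18) - 10992) - 553 = ((16641 + 18) - 10992) - 553 = (16659 - 10992) - 553 = 5667 - 553 = 5114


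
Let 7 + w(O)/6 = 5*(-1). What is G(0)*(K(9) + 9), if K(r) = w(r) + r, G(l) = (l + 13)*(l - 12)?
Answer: 8424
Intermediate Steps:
G(l) = (-12 + l)*(13 + l) (G(l) = (13 + l)*(-12 + l) = (-12 + l)*(13 + l))
w(O) = -72 (w(O) = -42 + 6*(5*(-1)) = -42 + 6*(-5) = -42 - 30 = -72)
K(r) = -72 + r
G(0)*(K(9) + 9) = (-156 + 0 + 0²)*((-72 + 9) + 9) = (-156 + 0 + 0)*(-63 + 9) = -156*(-54) = 8424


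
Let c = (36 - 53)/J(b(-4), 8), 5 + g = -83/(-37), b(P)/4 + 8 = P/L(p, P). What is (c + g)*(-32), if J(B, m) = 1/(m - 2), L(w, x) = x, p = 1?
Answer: 124032/37 ≈ 3352.2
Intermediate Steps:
b(P) = -28 (b(P) = -32 + 4*(P/P) = -32 + 4*1 = -32 + 4 = -28)
J(B, m) = 1/(-2 + m)
g = -102/37 (g = -5 - 83/(-37) = -5 - 83*(-1/37) = -5 + 83/37 = -102/37 ≈ -2.7568)
c = -102 (c = (36 - 53)/(1/(-2 + 8)) = -17/(1/6) = -17/1/6 = -17*6 = -102)
(c + g)*(-32) = (-102 - 102/37)*(-32) = -3876/37*(-32) = 124032/37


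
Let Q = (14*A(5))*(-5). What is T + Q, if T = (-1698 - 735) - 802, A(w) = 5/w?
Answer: -3305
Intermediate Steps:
T = -3235 (T = -2433 - 802 = -3235)
Q = -70 (Q = (14*(5/5))*(-5) = (14*(5*(⅕)))*(-5) = (14*1)*(-5) = 14*(-5) = -70)
T + Q = -3235 - 70 = -3305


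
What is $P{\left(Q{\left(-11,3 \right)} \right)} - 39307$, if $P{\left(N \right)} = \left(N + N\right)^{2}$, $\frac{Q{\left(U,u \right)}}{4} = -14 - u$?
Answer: $-20811$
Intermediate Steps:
$Q{\left(U,u \right)} = -56 - 4 u$ ($Q{\left(U,u \right)} = 4 \left(-14 - u\right) = -56 - 4 u$)
$P{\left(N \right)} = 4 N^{2}$ ($P{\left(N \right)} = \left(2 N\right)^{2} = 4 N^{2}$)
$P{\left(Q{\left(-11,3 \right)} \right)} - 39307 = 4 \left(-56 - 12\right)^{2} - 39307 = 4 \left(-68\right)^{2} - 39307 = 4 \cdot 4624 - 39307 = 18496 - 39307 = -20811$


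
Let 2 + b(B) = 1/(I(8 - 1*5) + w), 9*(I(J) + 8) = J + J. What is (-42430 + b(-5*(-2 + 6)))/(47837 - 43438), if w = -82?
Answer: -11371779/1178932 ≈ -9.6458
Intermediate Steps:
I(J) = -8 + 2*J/9 (I(J) = -8 + (J + J)/9 = -8 + (2*J)/9 = -8 + 2*J/9)
b(B) = -539/268 (b(B) = -2 + 1/((-8 + 2*(8 - 1*5)/9) - 82) = -2 + 1/((-8 + 2*(8 - 5)/9) - 82) = -2 + 1/((-8 + (2/9)*3) - 82) = -2 + 1/((-8 + ⅔) - 82) = -2 + 1/(-22/3 - 82) = -2 + 1/(-268/3) = -2 - 3/268 = -539/268)
(-42430 + b(-5*(-2 + 6)))/(47837 - 43438) = (-42430 - 539/268)/(47837 - 43438) = -11371779/268/4399 = -11371779/268*1/4399 = -11371779/1178932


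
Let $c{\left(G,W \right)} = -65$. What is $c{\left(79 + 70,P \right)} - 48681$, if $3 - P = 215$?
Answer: $-48746$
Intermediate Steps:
$P = -212$ ($P = 3 - 215 = -212$)
$c{\left(79 + 70,P \right)} - 48681 = -65 - 48681 = -48746$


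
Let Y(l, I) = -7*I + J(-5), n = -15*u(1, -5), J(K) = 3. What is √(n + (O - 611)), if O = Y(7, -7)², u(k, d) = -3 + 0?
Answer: √2138 ≈ 46.239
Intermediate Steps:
u(k, d) = -3
n = 45 (n = -15*(-3) = 45)
Y(l, I) = 3 - 7*I (Y(l, I) = -7*I + 3 = 3 - 7*I)
O = 2704 (O = (3 - 7*(-7))² = (3 + 49)² = 52² = 2704)
√(n + (O - 611)) = √(45 + (2704 - 611)) = √(45 + 2093) = √2138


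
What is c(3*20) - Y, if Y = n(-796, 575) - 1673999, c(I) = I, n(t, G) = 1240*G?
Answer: 961059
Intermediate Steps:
Y = -960999 (Y = 1240*575 - 1673999 = 713000 - 1673999 = -960999)
c(3*20) - Y = 3*20 - 1*(-960999) = 60 + 960999 = 961059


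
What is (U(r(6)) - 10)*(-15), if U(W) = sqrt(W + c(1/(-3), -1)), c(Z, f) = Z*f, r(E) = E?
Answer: 150 - 5*sqrt(57) ≈ 112.25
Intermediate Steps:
U(W) = sqrt(1/3 + W) (U(W) = sqrt(W - 1/(-3)) = sqrt(W - 1/3*(-1)) = sqrt(W + 1/3) = sqrt(1/3 + W))
(U(r(6)) - 10)*(-15) = (sqrt(3 + 9*6)/3 - 10)*(-15) = (sqrt(3 + 54)/3 - 10)*(-15) = (sqrt(57)/3 - 10)*(-15) = (-10 + sqrt(57)/3)*(-15) = 150 - 5*sqrt(57)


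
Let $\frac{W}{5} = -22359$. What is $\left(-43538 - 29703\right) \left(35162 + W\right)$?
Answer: $5612677553$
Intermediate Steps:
$W = -111795$ ($W = 5 \left(-22359\right) = -111795$)
$\left(-43538 - 29703\right) \left(35162 + W\right) = \left(-43538 - 29703\right) \left(35162 - 111795\right) = \left(-73241\right) \left(-76633\right) = 5612677553$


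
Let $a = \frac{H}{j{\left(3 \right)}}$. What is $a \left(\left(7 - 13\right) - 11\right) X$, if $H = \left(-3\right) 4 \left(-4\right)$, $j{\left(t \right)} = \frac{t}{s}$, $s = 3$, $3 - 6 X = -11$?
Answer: $-1904$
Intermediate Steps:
$X = \frac{7}{3}$ ($X = \frac{1}{2} - - \frac{11}{6} = \frac{1}{2} + \frac{11}{6} = \frac{7}{3} \approx 2.3333$)
$j{\left(t \right)} = \frac{t}{3}$
$H = 48$ ($H = \left(-12\right) \left(-4\right) = 48$)
$a = 48$ ($a = \frac{48}{\frac{1}{3} \cdot 3} = \frac{48}{1} = 48 \cdot 1 = 48$)
$a \left(\left(7 - 13\right) - 11\right) X = 48 \left(\left(7 - 13\right) - 11\right) \frac{7}{3} = 48 \left(-6 - 11\right) \frac{7}{3} = 48 \left(-17\right) \frac{7}{3} = \left(-816\right) \frac{7}{3} = -1904$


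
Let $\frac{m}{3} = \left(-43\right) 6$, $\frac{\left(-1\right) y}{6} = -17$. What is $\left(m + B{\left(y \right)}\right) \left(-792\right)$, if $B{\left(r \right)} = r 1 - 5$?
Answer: $536184$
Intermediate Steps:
$y = 102$ ($y = \left(-6\right) \left(-17\right) = 102$)
$B{\left(r \right)} = -5 + r$ ($B{\left(r \right)} = r - 5 = -5 + r$)
$m = -774$ ($m = 3 \left(\left(-43\right) 6\right) = 3 \left(-258\right) = -774$)
$\left(m + B{\left(y \right)}\right) \left(-792\right) = \left(-774 + \left(-5 + 102\right)\right) \left(-792\right) = \left(-774 + 97\right) \left(-792\right) = \left(-677\right) \left(-792\right) = 536184$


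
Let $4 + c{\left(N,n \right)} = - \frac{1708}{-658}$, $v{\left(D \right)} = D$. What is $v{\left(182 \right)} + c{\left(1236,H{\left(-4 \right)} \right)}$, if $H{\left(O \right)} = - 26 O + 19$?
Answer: $\frac{8488}{47} \approx 180.6$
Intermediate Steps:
$H{\left(O \right)} = 19 - 26 O$
$c{\left(N,n \right)} = - \frac{66}{47}$ ($c{\left(N,n \right)} = -4 - \frac{1708}{-658} = -4 - - \frac{122}{47} = -4 + \frac{122}{47} = - \frac{66}{47}$)
$v{\left(182 \right)} + c{\left(1236,H{\left(-4 \right)} \right)} = 182 - \frac{66}{47} = \frac{8488}{47}$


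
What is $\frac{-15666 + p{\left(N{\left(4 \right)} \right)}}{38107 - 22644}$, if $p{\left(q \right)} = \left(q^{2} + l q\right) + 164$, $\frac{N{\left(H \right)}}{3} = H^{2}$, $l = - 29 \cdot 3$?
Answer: $- \frac{2482}{2209} \approx -1.1236$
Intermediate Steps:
$l = -87$ ($l = \left(-1\right) 87 = -87$)
$N{\left(H \right)} = 3 H^{2}$
$p{\left(q \right)} = 164 + q^{2} - 87 q$ ($p{\left(q \right)} = \left(q^{2} - 87 q\right) + 164 = 164 + q^{2} - 87 q$)
$\frac{-15666 + p{\left(N{\left(4 \right)} \right)}}{38107 - 22644} = \frac{-15666 + \left(164 + \left(3 \cdot 4^{2}\right)^{2} - 87 \cdot 3 \cdot 4^{2}\right)}{38107 - 22644} = \frac{-15666 + \left(164 + \left(3 \cdot 16\right)^{2} - 87 \cdot 3 \cdot 16\right)}{15463} = \left(-15666 + \left(164 + 48^{2} - 4176\right)\right) \frac{1}{15463} = \left(-15666 + \left(164 + 2304 - 4176\right)\right) \frac{1}{15463} = \left(-15666 - 1708\right) \frac{1}{15463} = \left(-17374\right) \frac{1}{15463} = - \frac{2482}{2209}$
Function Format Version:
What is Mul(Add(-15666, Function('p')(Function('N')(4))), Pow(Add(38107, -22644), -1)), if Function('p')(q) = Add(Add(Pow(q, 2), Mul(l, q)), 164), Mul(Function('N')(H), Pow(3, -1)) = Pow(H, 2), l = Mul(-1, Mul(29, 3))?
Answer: Rational(-2482, 2209) ≈ -1.1236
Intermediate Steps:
l = -87 (l = Mul(-1, 87) = -87)
Function('N')(H) = Mul(3, Pow(H, 2))
Function('p')(q) = Add(164, Pow(q, 2), Mul(-87, q)) (Function('p')(q) = Add(Add(Pow(q, 2), Mul(-87, q)), 164) = Add(164, Pow(q, 2), Mul(-87, q)))
Mul(Add(-15666, Function('p')(Function('N')(4))), Pow(Add(38107, -22644), -1)) = Mul(Add(-15666, Add(164, Pow(Mul(3, Pow(4, 2)), 2), Mul(-87, Mul(3, Pow(4, 2))))), Pow(Add(38107, -22644), -1)) = Mul(Add(-15666, Add(164, Pow(Mul(3, 16), 2), Mul(-87, Mul(3, 16)))), Pow(15463, -1)) = Mul(Add(-15666, Add(164, Pow(48, 2), Mul(-87, 48))), Rational(1, 15463)) = Mul(Add(-15666, Add(164, 2304, -4176)), Rational(1, 15463)) = Mul(Add(-15666, -1708), Rational(1, 15463)) = Mul(-17374, Rational(1, 15463)) = Rational(-2482, 2209)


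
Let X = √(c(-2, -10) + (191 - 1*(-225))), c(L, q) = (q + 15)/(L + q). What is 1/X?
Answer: 2*√14961/4987 ≈ 0.049054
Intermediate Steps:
c(L, q) = (15 + q)/(L + q)
X = √14961/6 (X = √((15 - 10)/(-2 - 10) + (191 - 1*(-225))) = √(5/(-12) + (191 + 225)) = √(-1/12*5 + 416) = √(-5/12 + 416) = √(4987/12) = √14961/6 ≈ 20.386)
1/X = 1/(√14961/6) = 2*√14961/4987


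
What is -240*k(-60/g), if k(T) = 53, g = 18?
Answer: -12720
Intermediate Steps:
-240*k(-60/g) = -240*53 = -12720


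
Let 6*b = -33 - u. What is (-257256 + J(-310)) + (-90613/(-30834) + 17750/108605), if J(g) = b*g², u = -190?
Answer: 1511858806173589/669745314 ≈ 2.2574e+6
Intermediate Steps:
b = 157/6 (b = (-33 - 1*(-190))/6 = (-33 + 190)/6 = (⅙)*157 = 157/6 ≈ 26.167)
J(g) = 157*g²/6
(-257256 + J(-310)) + (-90613/(-30834) + 17750/108605) = (-257256 + (157/6)*(-310)²) + (-90613/(-30834) + 17750/108605) = (-257256 + (157/6)*96100) + (-90613*(-1/30834) + 17750*(1/108605)) = (-257256 + 7543850/3) + (90613/30834 + 3550/21721) = 6772082/3 + 2077665673/669745314 = 1511858806173589/669745314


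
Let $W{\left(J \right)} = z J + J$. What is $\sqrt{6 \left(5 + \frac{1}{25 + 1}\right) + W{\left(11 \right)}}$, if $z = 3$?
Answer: $\frac{\sqrt{12545}}{13} \approx 8.6157$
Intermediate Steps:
$W{\left(J \right)} = 4 J$ ($W{\left(J \right)} = 3 J + J = 4 J$)
$\sqrt{6 \left(5 + \frac{1}{25 + 1}\right) + W{\left(11 \right)}} = \sqrt{6 \left(5 + \frac{1}{25 + 1}\right) + 4 \cdot 11} = \sqrt{6 \left(5 + \frac{1}{26}\right) + 44} = \sqrt{6 \cdot \frac{131}{26} + 44} = \sqrt{\frac{393}{13} + 44} = \sqrt{\frac{965}{13}} = \frac{\sqrt{12545}}{13}$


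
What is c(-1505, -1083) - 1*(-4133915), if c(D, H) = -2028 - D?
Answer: 4133392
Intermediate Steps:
c(-1505, -1083) - 1*(-4133915) = (-2028 - 1*(-1505)) - 1*(-4133915) = (-2028 + 1505) + 4133915 = -523 + 4133915 = 4133392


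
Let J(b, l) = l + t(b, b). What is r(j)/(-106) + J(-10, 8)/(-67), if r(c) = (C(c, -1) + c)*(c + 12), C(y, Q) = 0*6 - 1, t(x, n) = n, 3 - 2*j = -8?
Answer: -20257/28408 ≈ -0.71307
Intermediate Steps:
j = 11/2 (j = 3/2 - ½*(-8) = 3/2 + 4 = 11/2 ≈ 5.5000)
C(y, Q) = -1 (C(y, Q) = 0 - 1 = -1)
J(b, l) = b + l (J(b, l) = l + b = b + l)
r(c) = (-1 + c)*(12 + c) (r(c) = (-1 + c)*(c + 12) = (-1 + c)*(12 + c))
r(j)/(-106) + J(-10, 8)/(-67) = (-12 + (11/2)² + 11*(11/2))/(-106) + (-10 + 8)/(-67) = (-12 + 121/4 + 121/2)*(-1/106) - 2*(-1/67) = (315/4)*(-1/106) + 2/67 = -315/424 + 2/67 = -20257/28408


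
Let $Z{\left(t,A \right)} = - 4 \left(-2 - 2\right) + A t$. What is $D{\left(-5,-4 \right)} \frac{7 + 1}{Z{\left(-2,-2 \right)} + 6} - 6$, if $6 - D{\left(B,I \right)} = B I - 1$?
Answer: $-10$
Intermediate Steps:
$D{\left(B,I \right)} = 7 - B I$ ($D{\left(B,I \right)} = 6 - \left(B I - 1\right) = 6 - \left(-1 + B I\right) = 7 - B I$)
$Z{\left(t,A \right)} = 16 + A t$ ($Z{\left(t,A \right)} = \left(-4\right) \left(-4\right) + A t = 16 + A t$)
$D{\left(-5,-4 \right)} \frac{7 + 1}{Z{\left(-2,-2 \right)} + 6} - 6 = \left(7 - \left(-5\right) \left(-4\right)\right) \frac{7 + 1}{\left(16 - -4\right) + 6} - 6 = \left(7 - 20\right) \frac{8}{\left(16 + 4\right) + 6} - 6 = - 13 \frac{8}{20 + 6} - 6 = - 13 \cdot \frac{8}{26} - 6 = - 13 \cdot 8 \cdot \frac{1}{26} - 6 = \left(-13\right) \frac{4}{13} - 6 = -4 - 6 = -10$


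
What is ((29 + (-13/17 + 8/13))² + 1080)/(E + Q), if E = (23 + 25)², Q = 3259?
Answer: 93401656/271702483 ≈ 0.34376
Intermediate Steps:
E = 2304 (E = 48² = 2304)
((29 + (-13/17 + 8/13))² + 1080)/(E + Q) = ((29 + (-13/17 + 8/13))² + 1080)/(2304 + 3259) = ((29 + (-13*1/17 + 8*(1/13)))² + 1080)/5563 = ((29 + (-13/17 + 8/13))² + 1080)*(1/5563) = ((29 - 33/221)² + 1080)*(1/5563) = ((6376/221)² + 1080)*(1/5563) = (40653376/48841 + 1080)*(1/5563) = (93401656/48841)*(1/5563) = 93401656/271702483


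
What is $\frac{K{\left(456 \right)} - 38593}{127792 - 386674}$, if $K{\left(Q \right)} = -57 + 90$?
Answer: $\frac{19280}{129441} \approx 0.14895$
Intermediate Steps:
$K{\left(Q \right)} = 33$
$\frac{K{\left(456 \right)} - 38593}{127792 - 386674} = \frac{33 - 38593}{127792 - 386674} = - \frac{38560}{-258882} = \left(-38560\right) \left(- \frac{1}{258882}\right) = \frac{19280}{129441}$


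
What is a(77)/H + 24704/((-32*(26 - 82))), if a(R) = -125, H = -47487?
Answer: 9166741/664818 ≈ 13.788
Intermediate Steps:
a(77)/H + 24704/((-32*(26 - 82))) = -125/(-47487) + 24704/((-32*(26 - 82))) = -125*(-1/47487) + 24704/((-32*(-56))) = 125/47487 + 24704/1792 = 125/47487 + 24704*(1/1792) = 125/47487 + 193/14 = 9166741/664818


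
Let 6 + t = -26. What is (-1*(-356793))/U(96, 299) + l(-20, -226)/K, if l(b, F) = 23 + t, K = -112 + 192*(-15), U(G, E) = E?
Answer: 1067527347/894608 ≈ 1193.3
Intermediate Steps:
K = -2992 (K = -112 - 2880 = -2992)
t = -32 (t = -6 - 26 = -32)
l(b, F) = -9 (l(b, F) = 23 - 32 = -9)
(-1*(-356793))/U(96, 299) + l(-20, -226)/K = -1*(-356793)/299 - 9/(-2992) = 356793*(1/299) - 9*(-1/2992) = 356793/299 + 9/2992 = 1067527347/894608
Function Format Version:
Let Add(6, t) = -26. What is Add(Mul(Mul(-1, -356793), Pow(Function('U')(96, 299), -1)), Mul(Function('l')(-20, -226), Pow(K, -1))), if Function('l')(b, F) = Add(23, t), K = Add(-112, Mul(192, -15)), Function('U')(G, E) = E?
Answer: Rational(1067527347, 894608) ≈ 1193.3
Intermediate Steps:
K = -2992 (K = Add(-112, -2880) = -2992)
t = -32 (t = Add(-6, -26) = -32)
Function('l')(b, F) = -9 (Function('l')(b, F) = Add(23, -32) = -9)
Add(Mul(Mul(-1, -356793), Pow(Function('U')(96, 299), -1)), Mul(Function('l')(-20, -226), Pow(K, -1))) = Add(Mul(Mul(-1, -356793), Pow(299, -1)), Mul(-9, Pow(-2992, -1))) = Add(Mul(356793, Rational(1, 299)), Mul(-9, Rational(-1, 2992))) = Add(Rational(356793, 299), Rational(9, 2992)) = Rational(1067527347, 894608)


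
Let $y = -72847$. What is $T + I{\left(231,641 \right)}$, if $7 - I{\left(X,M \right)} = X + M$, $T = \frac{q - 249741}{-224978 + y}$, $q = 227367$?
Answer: $- \frac{7805947}{9025} \approx -864.92$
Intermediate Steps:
$T = \frac{678}{9025}$ ($T = \frac{227367 - 249741}{-224978 - 72847} = - \frac{22374}{-297825} = \left(-22374\right) \left(- \frac{1}{297825}\right) = \frac{678}{9025} \approx 0.075125$)
$I{\left(X,M \right)} = 7 - M - X$ ($I{\left(X,M \right)} = 7 - \left(X + M\right) = 7 - \left(M + X\right) = 7 - M - X$)
$T + I{\left(231,641 \right)} = \frac{678}{9025} - 865 = - \frac{7805947}{9025}$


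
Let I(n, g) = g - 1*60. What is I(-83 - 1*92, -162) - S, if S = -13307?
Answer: 13085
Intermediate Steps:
I(n, g) = -60 + g (I(n, g) = g - 60 = -60 + g)
I(-83 - 1*92, -162) - S = (-60 - 162) - 1*(-13307) = -222 + 13307 = 13085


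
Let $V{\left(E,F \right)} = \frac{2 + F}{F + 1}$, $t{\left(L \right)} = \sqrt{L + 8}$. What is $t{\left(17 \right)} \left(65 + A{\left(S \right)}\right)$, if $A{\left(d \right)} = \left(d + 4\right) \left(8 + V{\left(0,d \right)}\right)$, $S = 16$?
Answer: $\frac{20925}{17} \approx 1230.9$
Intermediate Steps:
$t{\left(L \right)} = \sqrt{8 + L}$
$V{\left(E,F \right)} = \frac{2 + F}{1 + F}$
$A{\left(d \right)} = \left(4 + d\right) \left(8 + \frac{2 + d}{1 + d}\right)$ ($A{\left(d \right)} = \left(d + 4\right) \left(8 + \frac{2 + d}{1 + d}\right) = \left(4 + d\right) \left(8 + \frac{2 + d}{1 + d}\right)$)
$t{\left(17 \right)} \left(65 + A{\left(S \right)}\right) = \sqrt{8 + 17} \left(65 + \frac{40 + 9 \cdot 16^{2} + 46 \cdot 16}{1 + 16}\right) = \sqrt{25} \left(65 + \frac{40 + 9 \cdot 256 + 736}{17}\right) = 5 \left(65 + \frac{40 + 2304 + 736}{17}\right) = 5 \left(65 + \frac{1}{17} \cdot 3080\right) = 5 \left(65 + \frac{3080}{17}\right) = 5 \cdot \frac{4185}{17} = \frac{20925}{17}$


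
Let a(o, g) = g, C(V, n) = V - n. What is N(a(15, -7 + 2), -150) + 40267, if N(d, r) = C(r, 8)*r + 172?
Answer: 64139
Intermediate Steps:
N(d, r) = 172 + r*(-8 + r) (N(d, r) = (r - 1*8)*r + 172 = (r - 8)*r + 172 = (-8 + r)*r + 172 = r*(-8 + r) + 172 = 172 + r*(-8 + r))
N(a(15, -7 + 2), -150) + 40267 = (172 - 150*(-8 - 150)) + 40267 = (172 - 150*(-158)) + 40267 = (172 + 23700) + 40267 = 23872 + 40267 = 64139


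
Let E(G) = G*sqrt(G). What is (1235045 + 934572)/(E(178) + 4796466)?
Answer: 5203247086761/11503040224702 - 193095913*sqrt(178)/11503040224702 ≈ 0.45211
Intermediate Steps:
E(G) = G**(3/2)
(1235045 + 934572)/(E(178) + 4796466) = (1235045 + 934572)/(178**(3/2) + 4796466) = 2169617/(178*sqrt(178) + 4796466) = 2169617/(4796466 + 178*sqrt(178))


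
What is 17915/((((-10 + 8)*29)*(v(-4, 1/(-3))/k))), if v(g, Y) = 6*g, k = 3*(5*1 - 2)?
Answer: 53745/464 ≈ 115.83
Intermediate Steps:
k = 9 (k = 3*(5 - 2) = 3*3 = 9)
17915/((((-10 + 8)*29)*(v(-4, 1/(-3))/k))) = 17915/((((-10 + 8)*29)*((6*(-4))/9))) = 17915/(((-2*29)*(-24*⅑))) = 17915/((-58*(-8/3))) = 17915/(464/3) = 17915*(3/464) = 53745/464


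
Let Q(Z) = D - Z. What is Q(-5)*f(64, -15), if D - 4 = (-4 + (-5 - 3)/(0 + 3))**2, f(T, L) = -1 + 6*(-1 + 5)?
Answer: 11063/9 ≈ 1229.2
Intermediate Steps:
f(T, L) = 23 (f(T, L) = -1 + 6*4 = -1 + 24 = 23)
D = 436/9 (D = 4 + (-4 + (-5 - 3)/(0 + 3))**2 = 4 + (-4 - 8/3)**2 = 4 + (-20/3)**2 = 4 + 400/9 = 436/9 ≈ 48.444)
Q(Z) = 436/9 - Z
Q(-5)*f(64, -15) = (436/9 - 1*(-5))*23 = (436/9 + 5)*23 = (481/9)*23 = 11063/9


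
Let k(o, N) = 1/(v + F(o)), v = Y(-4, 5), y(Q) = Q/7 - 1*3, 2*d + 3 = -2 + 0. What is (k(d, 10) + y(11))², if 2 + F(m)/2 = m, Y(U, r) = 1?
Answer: 7569/3136 ≈ 2.4136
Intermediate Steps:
F(m) = -4 + 2*m
d = -5/2 (d = -3/2 + (-2 + 0)/2 = -3/2 + (½)*(-2) = -3/2 - 1 = -5/2 ≈ -2.5000)
y(Q) = -3 + Q/7 (y(Q) = Q*(⅐) - 3 = Q/7 - 3 = -3 + Q/7)
v = 1
k(o, N) = 1/(-3 + 2*o) (k(o, N) = 1/(1 + (-4 + 2*o)) = 1/(-3 + 2*o))
(k(d, 10) + y(11))² = (1/(-3 + 2*(-5/2)) + (-3 + (⅐)*11))² = (1/(-3 - 5) + (-3 + 11/7))² = (1/(-8) - 10/7)² = (-⅛ - 10/7)² = (-87/56)² = 7569/3136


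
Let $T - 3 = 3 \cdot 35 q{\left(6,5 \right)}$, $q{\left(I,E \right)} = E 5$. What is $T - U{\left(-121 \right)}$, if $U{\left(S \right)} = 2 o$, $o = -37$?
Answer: $2702$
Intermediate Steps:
$q{\left(I,E \right)} = 5 E$
$U{\left(S \right)} = -74$ ($U{\left(S \right)} = 2 \left(-37\right) = -74$)
$T = 2628$ ($T = 3 + 3 \cdot 35 \cdot 5 \cdot 5 = 3 + 105 \cdot 25 = 3 + 2625 = 2628$)
$T - U{\left(-121 \right)} = 2628 - -74 = 2628 + 74 = 2702$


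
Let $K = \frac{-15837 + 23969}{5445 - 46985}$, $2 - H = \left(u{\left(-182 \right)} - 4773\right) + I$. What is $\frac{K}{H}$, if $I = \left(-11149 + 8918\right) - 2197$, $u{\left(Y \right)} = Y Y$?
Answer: $\frac{107}{13074715} \approx 8.1837 \cdot 10^{-6}$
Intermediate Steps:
$u{\left(Y \right)} = Y^{2}$
$I = -4428$ ($I = -2231 - 2197 = -4428$)
$H = -23921$ ($H = 2 - \left(\left(\left(-182\right)^{2} - 4773\right) - 4428\right) = 2 - \left(\left(33124 - 4773\right) - 4428\right) = 2 - \left(28351 - 4428\right) = 2 - 23923 = -23921$)
$K = - \frac{2033}{10385}$ ($K = \frac{8132}{-41540} = 8132 \left(- \frac{1}{41540}\right) = - \frac{2033}{10385} \approx -0.19576$)
$\frac{K}{H} = - \frac{2033}{10385 \left(-23921\right)} = \left(- \frac{2033}{10385}\right) \left(- \frac{1}{23921}\right) = \frac{107}{13074715}$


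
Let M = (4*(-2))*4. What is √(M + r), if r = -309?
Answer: I*√341 ≈ 18.466*I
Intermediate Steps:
M = -32 (M = -8*4 = -32)
√(M + r) = √(-32 - 309) = √(-341) = I*√341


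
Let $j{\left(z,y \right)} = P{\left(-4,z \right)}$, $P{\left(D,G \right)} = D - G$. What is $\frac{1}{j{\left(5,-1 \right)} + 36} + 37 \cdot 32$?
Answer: $\frac{31969}{27} \approx 1184.0$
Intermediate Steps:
$j{\left(z,y \right)} = -4 - z$
$\frac{1}{j{\left(5,-1 \right)} + 36} + 37 \cdot 32 = \frac{1}{\left(-4 - 5\right) + 36} + 37 \cdot 32 = \frac{1}{\left(-4 - 5\right) + 36} + 1184 = \frac{1}{-9 + 36} + 1184 = \frac{1}{27} + 1184 = \frac{31969}{27}$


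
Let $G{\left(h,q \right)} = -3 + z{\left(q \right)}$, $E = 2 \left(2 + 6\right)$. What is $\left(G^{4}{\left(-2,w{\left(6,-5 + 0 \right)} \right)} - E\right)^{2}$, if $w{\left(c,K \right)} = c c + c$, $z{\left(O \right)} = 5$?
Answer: $0$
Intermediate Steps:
$w{\left(c,K \right)} = c + c^{2}$ ($w{\left(c,K \right)} = c^{2} + c = c + c^{2}$)
$E = 16$ ($E = 2 \cdot 8 = 16$)
$G{\left(h,q \right)} = 2$ ($G{\left(h,q \right)} = -3 + 5 = 2$)
$\left(G^{4}{\left(-2,w{\left(6,-5 + 0 \right)} \right)} - E\right)^{2} = \left(2^{4} - 16\right)^{2} = \left(16 - 16\right)^{2} = 0^{2} = 0$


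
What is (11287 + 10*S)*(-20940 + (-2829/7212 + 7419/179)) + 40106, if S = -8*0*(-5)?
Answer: -101488432128511/430316 ≈ -2.3585e+8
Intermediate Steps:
S = 0 (S = 0*(-5) = 0)
(11287 + 10*S)*(-20940 + (-2829/7212 + 7419/179)) + 40106 = (11287 + 10*0)*(-20940 + (-2829/7212 + 7419/179)) + 40106 = (11287 + 0)*(-20940 + (-2829*1/7212 + 7419*(1/179))) + 40106 = 11287*(-20940 + (-943/2404 + 7419/179)) + 40106 = 11287*(-20940 + 17666479/430316) + 40106 = 11287*(-8993150561/430316) + 40106 = -101505690382007/430316 + 40106 = -101488432128511/430316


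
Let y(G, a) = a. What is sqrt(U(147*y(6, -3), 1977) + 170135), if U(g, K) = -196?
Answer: sqrt(169939) ≈ 412.24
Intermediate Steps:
sqrt(U(147*y(6, -3), 1977) + 170135) = sqrt(-196 + 170135) = sqrt(169939)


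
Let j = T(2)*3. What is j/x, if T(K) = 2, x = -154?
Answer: -3/77 ≈ -0.038961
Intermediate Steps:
j = 6 (j = 2*3 = 6)
j/x = 6/(-154) = -1/154*6 = -3/77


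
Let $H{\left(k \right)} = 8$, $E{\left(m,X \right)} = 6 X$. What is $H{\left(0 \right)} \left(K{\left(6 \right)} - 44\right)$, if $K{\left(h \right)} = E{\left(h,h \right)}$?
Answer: $-64$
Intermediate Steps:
$K{\left(h \right)} = 6 h$
$H{\left(0 \right)} \left(K{\left(6 \right)} - 44\right) = 8 \left(6 \cdot 6 - 44\right) = 8 \left(36 - 44\right) = 8 \left(-8\right) = -64$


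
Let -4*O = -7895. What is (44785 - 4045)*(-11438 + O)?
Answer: -385573545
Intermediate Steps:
O = 7895/4 (O = -¼*(-7895) = 7895/4 ≈ 1973.8)
(44785 - 4045)*(-11438 + O) = (44785 - 4045)*(-11438 + 7895/4) = 40740*(-37857/4) = -385573545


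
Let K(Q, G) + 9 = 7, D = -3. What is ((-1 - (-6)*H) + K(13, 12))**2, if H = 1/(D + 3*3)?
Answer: 4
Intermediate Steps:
K(Q, G) = -2 (K(Q, G) = -9 + 7 = -2)
H = 1/6 (H = 1/(-3 + 3*3) = 1/(-3 + 9) = 1/6 ≈ 0.16667)
((-1 - (-6)*H) + K(13, 12))**2 = ((-1 - (-6)/6) - 2)**2 = ((-1 - 6*(-1/6)) - 2)**2 = ((-1 + 1) - 2)**2 = (0 - 2)**2 = (-2)**2 = 4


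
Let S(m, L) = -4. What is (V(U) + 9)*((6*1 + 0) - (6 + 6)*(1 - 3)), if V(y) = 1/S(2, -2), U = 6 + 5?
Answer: 525/2 ≈ 262.50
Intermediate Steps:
U = 11
V(y) = -¼ (V(y) = 1/(-4) = -¼)
(V(U) + 9)*((6*1 + 0) - (6 + 6)*(1 - 3)) = (-¼ + 9)*((6*1 + 0) - (6 + 6)*(1 - 3)) = 35*((6 + 0) - 12*(-2))/4 = 35*(6 - 1*(-24))/4 = 35*(6 + 24)/4 = (35/4)*30 = 525/2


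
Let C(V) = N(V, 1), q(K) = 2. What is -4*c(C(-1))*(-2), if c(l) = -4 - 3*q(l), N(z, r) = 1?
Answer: -80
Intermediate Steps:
C(V) = 1
c(l) = -10 (c(l) = -4 - 3*2 = -4 - 6 = -10)
-4*c(C(-1))*(-2) = -4*(-10)*(-2) = 40*(-2) = -80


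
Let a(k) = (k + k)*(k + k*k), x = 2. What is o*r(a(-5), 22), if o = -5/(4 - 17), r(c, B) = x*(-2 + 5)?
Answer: 30/13 ≈ 2.3077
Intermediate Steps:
a(k) = 2*k*(k + k**2) (a(k) = (2*k)*(k + k**2) = 2*k*(k + k**2))
r(c, B) = 6 (r(c, B) = 2*(-2 + 5) = 2*3 = 6)
o = 5/13 (o = -5/(-13) = -1/13*(-5) = 5/13 ≈ 0.38462)
o*r(a(-5), 22) = (5/13)*6 = 30/13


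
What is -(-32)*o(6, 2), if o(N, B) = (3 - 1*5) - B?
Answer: -128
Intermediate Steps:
o(N, B) = -2 - B (o(N, B) = (3 - 5) - B = -2 - B)
-(-32)*o(6, 2) = -(-32)*(-2 - 1*2) = -(-32)*(-2 - 2) = -(-32)*(-4) = -4*32 = -128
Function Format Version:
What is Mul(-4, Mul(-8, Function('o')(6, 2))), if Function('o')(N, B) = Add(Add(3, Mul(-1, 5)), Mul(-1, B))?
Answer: -128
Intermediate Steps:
Function('o')(N, B) = Add(-2, Mul(-1, B)) (Function('o')(N, B) = Add(Add(3, -5), Mul(-1, B)) = Add(-2, Mul(-1, B)))
Mul(-4, Mul(-8, Function('o')(6, 2))) = Mul(-4, Mul(-8, Add(-2, Mul(-1, 2)))) = Mul(-4, Mul(-8, Add(-2, -2))) = Mul(-4, Mul(-8, -4)) = Mul(-4, 32) = -128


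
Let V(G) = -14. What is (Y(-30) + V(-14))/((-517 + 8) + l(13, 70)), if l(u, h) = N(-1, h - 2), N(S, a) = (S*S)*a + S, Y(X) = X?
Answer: 22/221 ≈ 0.099548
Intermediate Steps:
N(S, a) = S + a*S² (N(S, a) = S²*a + S = a*S² + S = S + a*S²)
l(u, h) = -3 + h (l(u, h) = -(1 - (h - 2)) = -(1 - (-2 + h)) = -(1 + (2 - h)) = -(3 - h) = -3 + h)
(Y(-30) + V(-14))/((-517 + 8) + l(13, 70)) = (-30 - 14)/((-517 + 8) + (-3 + 70)) = -44/(-509 + 67) = -44/(-442) = -44*(-1/442) = 22/221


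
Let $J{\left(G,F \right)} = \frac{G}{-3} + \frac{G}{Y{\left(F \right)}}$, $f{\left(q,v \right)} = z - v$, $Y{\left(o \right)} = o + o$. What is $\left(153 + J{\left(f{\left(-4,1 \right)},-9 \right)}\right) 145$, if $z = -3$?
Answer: $\frac{201695}{9} \approx 22411.0$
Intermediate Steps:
$Y{\left(o \right)} = 2 o$
$f{\left(q,v \right)} = -3 - v$
$J{\left(G,F \right)} = - \frac{G}{3} + \frac{G}{2 F}$ ($J{\left(G,F \right)} = \frac{G}{-3} + \frac{G}{2 F} = G \left(- \frac{1}{3}\right) + G \frac{1}{2 F} = - \frac{G}{3} + \frac{G}{2 F}$)
$\left(153 + J{\left(f{\left(-4,1 \right)},-9 \right)}\right) 145 = \left(153 - \left(\frac{-3 - 1}{3} - \frac{-3 - 1}{2 \left(-9\right)}\right)\right) 145 = \left(153 - \left(\frac{-3 - 1}{3} - \frac{1}{2} \left(-3 - 1\right) \left(- \frac{1}{9}\right)\right)\right) 145 = \left(153 + \left(\left(- \frac{1}{3}\right) \left(-4\right) + \frac{1}{2} \left(-4\right) \left(- \frac{1}{9}\right)\right)\right) 145 = \left(153 + \left(\frac{4}{3} + \frac{2}{9}\right)\right) 145 = \left(153 + \frac{14}{9}\right) 145 = \frac{1391}{9} \cdot 145 = \frac{201695}{9}$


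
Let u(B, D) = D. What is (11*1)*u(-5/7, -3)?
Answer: -33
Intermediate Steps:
(11*1)*u(-5/7, -3) = (11*1)*(-3) = 11*(-3) = -33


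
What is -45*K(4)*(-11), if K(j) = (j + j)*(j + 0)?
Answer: 15840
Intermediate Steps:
K(j) = 2*j² (K(j) = (2*j)*j = 2*j²)
-45*K(4)*(-11) = -90*4²*(-11) = -90*16*(-11) = -45*32*(-11) = -1440*(-11) = 15840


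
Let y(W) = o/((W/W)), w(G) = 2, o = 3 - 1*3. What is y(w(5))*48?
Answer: 0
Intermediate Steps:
o = 0 (o = 3 - 3 = 0)
y(W) = 0 (y(W) = 0/((W/W)) = 0/1 = 0*1 = 0)
y(w(5))*48 = 0*48 = 0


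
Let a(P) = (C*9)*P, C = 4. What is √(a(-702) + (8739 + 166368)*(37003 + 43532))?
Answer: 3*√1566912997 ≈ 1.1875e+5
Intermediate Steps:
a(P) = 36*P (a(P) = (4*9)*P = 36*P)
√(a(-702) + (8739 + 166368)*(37003 + 43532)) = √(36*(-702) + (8739 + 166368)*(37003 + 43532)) = √(-25272 + 175107*80535) = √(-25272 + 14102242245) = √14102216973 = 3*√1566912997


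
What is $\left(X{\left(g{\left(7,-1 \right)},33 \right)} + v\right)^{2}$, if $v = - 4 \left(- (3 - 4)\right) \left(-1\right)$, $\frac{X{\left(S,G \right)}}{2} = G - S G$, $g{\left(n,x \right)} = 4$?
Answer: $37636$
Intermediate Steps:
$X{\left(S,G \right)} = 2 G - 2 G S$ ($X{\left(S,G \right)} = 2 \left(G - S G\right) = 2 \left(G - G S\right) = 2 G - 2 G S$)
$v = 4$ ($v = - 4 \left(\left(-1\right) \left(-1\right)\right) \left(-1\right) = \left(-4\right) 1 \left(-1\right) = \left(-4\right) \left(-1\right) = 4$)
$\left(X{\left(g{\left(7,-1 \right)},33 \right)} + v\right)^{2} = \left(2 \cdot 33 \left(1 - 4\right) + 4\right)^{2} = \left(2 \cdot 33 \left(-3\right) + 4\right)^{2} = \left(-198 + 4\right)^{2} = \left(-194\right)^{2} = 37636$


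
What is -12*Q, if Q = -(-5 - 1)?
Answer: -72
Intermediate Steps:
Q = 6 (Q = -1*(-6) = 6)
-12*Q = -12*6 = -72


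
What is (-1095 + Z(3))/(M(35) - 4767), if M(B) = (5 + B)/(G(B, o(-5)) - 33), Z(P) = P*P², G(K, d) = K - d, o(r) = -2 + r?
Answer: 9612/42863 ≈ 0.22425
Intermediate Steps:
Z(P) = P³
M(B) = (5 + B)/(-26 + B) (M(B) = (5 + B)/((B - (-2 - 5)) - 33) = (5 + B)/((B - 1*(-7)) - 33) = (5 + B)/((B + 7) - 33) = (5 + B)/((7 + B) - 33) = (5 + B)/(-26 + B))
(-1095 + Z(3))/(M(35) - 4767) = (-1095 + 3³)/((5 + 35)/(-26 + 35) - 4767) = (-1095 + 27)/(40/9 - 4767) = -1068/((⅑)*40 - 4767) = -1068/(40/9 - 4767) = -1068/(-42863/9) = -1068*(-9/42863) = 9612/42863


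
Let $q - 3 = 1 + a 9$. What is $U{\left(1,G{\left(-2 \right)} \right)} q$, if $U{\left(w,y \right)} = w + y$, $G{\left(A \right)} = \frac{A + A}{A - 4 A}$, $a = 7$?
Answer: $\frac{67}{3} \approx 22.333$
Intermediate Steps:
$G{\left(A \right)} = - \frac{2}{3}$ ($G{\left(A \right)} = \frac{2 A}{\left(-3\right) A} = 2 A \left(- \frac{1}{3 A}\right) = - \frac{2}{3}$)
$q = 67$ ($q = 3 + \left(1 + 7 \cdot 9\right) = 3 + \left(1 + 63\right) = 3 + 64 = 67$)
$U{\left(1,G{\left(-2 \right)} \right)} q = \left(1 - \frac{2}{3}\right) 67 = \frac{1}{3} \cdot 67 = \frac{67}{3}$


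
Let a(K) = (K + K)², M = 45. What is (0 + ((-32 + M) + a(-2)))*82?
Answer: 2378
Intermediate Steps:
a(K) = 4*K² (a(K) = (2*K)² = 4*K²)
(0 + ((-32 + M) + a(-2)))*82 = (0 + ((-32 + 45) + 4*(-2)²))*82 = (0 + (13 + 4*4))*82 = (0 + (13 + 16))*82 = (0 + 29)*82 = 29*82 = 2378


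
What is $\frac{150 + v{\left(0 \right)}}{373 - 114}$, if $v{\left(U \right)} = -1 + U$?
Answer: $\frac{149}{259} \approx 0.57529$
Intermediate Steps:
$\frac{150 + v{\left(0 \right)}}{373 - 114} = \frac{150 + \left(-1 + 0\right)}{373 - 114} = \frac{150 - 1}{259} = 149 \cdot \frac{1}{259} = \frac{149}{259}$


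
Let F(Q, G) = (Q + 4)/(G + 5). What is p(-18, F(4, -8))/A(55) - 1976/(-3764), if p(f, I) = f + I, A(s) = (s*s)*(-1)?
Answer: 4541392/8539575 ≈ 0.53181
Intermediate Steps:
F(Q, G) = (4 + Q)/(5 + G)
A(s) = -s² (A(s) = s²*(-1) = -s²)
p(f, I) = I + f
p(-18, F(4, -8))/A(55) - 1976/(-3764) = ((4 + 4)/(5 - 8) - 18)/((-1*55²)) - 1976/(-3764) = (8/(-3) - 18)/((-1*3025)) - 1976*(-1/3764) = (-⅓*8 - 18)/(-3025) + 494/941 = (-8/3 - 18)*(-1/3025) + 494/941 = -62/3*(-1/3025) + 494/941 = 62/9075 + 494/941 = 4541392/8539575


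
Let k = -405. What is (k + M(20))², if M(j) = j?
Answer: 148225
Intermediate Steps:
(k + M(20))² = (-405 + 20)² = (-385)² = 148225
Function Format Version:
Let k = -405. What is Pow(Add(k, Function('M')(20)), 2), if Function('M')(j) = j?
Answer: 148225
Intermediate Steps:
Pow(Add(k, Function('M')(20)), 2) = Pow(Add(-405, 20), 2) = Pow(-385, 2) = 148225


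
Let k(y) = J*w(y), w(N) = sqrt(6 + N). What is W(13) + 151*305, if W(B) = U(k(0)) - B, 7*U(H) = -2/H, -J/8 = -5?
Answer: 46042 - sqrt(6)/840 ≈ 46042.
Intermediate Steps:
J = 40 (J = -8*(-5) = 40)
k(y) = 40*sqrt(6 + y)
U(H) = -2/(7*H) (U(H) = (-2/H)/7 = -2/(7*H))
W(B) = -B - sqrt(6)/840 (W(B) = -2*1/(40*sqrt(6 + 0))/7 - B = -2*sqrt(6)/240/7 - B = -sqrt(6)/840 - B = -B - sqrt(6)/840)
W(13) + 151*305 = (-1*13 - sqrt(6)/840) + 151*305 = (-13 - sqrt(6)/840) + 46055 = 46042 - sqrt(6)/840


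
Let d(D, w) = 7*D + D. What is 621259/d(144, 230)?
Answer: 621259/1152 ≈ 539.29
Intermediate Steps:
d(D, w) = 8*D
621259/d(144, 230) = 621259/((8*144)) = 621259/1152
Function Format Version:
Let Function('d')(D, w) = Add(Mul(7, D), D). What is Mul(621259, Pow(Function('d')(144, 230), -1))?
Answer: Rational(621259, 1152) ≈ 539.29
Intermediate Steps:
Function('d')(D, w) = Mul(8, D)
Mul(621259, Pow(Function('d')(144, 230), -1)) = Mul(621259, Pow(Mul(8, 144), -1)) = Mul(621259, Pow(1152, -1)) = Mul(621259, Rational(1, 1152)) = Rational(621259, 1152)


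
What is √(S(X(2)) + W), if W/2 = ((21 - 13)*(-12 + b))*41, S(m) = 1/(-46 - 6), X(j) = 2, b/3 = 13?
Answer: √11973299/26 ≈ 133.09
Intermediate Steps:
b = 39 (b = 3*13 = 39)
S(m) = -1/52 (S(m) = 1/(-52) = -1/52)
W = 17712 (W = 2*(((21 - 13)*(-12 + 39))*41) = 2*((8*27)*41) = 2*(216*41) = 2*8856 = 17712)
√(S(X(2)) + W) = √(-1/52 + 17712) = √(921023/52) = √11973299/26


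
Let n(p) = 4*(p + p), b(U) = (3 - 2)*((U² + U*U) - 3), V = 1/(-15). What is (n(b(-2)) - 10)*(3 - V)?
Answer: 92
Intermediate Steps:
V = -1/15 ≈ -0.066667
b(U) = -3 + 2*U² (b(U) = 1*((U² + U²) - 3) = 1*(2*U² - 3) = 1*(-3 + 2*U²) = -3 + 2*U²)
n(p) = 8*p (n(p) = 4*(2*p) = 8*p)
(n(b(-2)) - 10)*(3 - V) = (8*(-3 + 2*(-2)²) - 10)*(3 - 1*(-1/15)) = (8*(-3 + 2*4) - 10)*(3 + 1/15) = (8*(-3 + 8) - 10)*(46/15) = (8*5 - 10)*(46/15) = (40 - 10)*(46/15) = 30*(46/15) = 92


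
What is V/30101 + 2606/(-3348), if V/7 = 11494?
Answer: 3079519/1625454 ≈ 1.8946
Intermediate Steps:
V = 80458 (V = 7*11494 = 80458)
V/30101 + 2606/(-3348) = 80458/30101 + 2606/(-3348) = 80458*(1/30101) + 2606*(-1/3348) = 80458/30101 - 1303/1674 = 3079519/1625454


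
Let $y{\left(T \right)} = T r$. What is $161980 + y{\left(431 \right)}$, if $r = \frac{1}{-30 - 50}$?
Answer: $\frac{12957969}{80} \approx 1.6197 \cdot 10^{5}$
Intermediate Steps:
$r = - \frac{1}{80}$ ($r = \frac{1}{-80} = - \frac{1}{80} \approx -0.0125$)
$y{\left(T \right)} = - \frac{T}{80}$ ($y{\left(T \right)} = T \left(- \frac{1}{80}\right) = - \frac{T}{80}$)
$161980 + y{\left(431 \right)} = 161980 - \frac{431}{80} = \frac{12957969}{80}$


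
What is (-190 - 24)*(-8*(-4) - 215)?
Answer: 39162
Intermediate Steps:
(-190 - 24)*(-8*(-4) - 215) = -214*(32 - 215) = -214*(-183) = 39162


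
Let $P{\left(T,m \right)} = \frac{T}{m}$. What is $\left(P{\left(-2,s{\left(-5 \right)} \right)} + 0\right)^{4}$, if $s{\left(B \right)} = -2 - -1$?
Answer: $16$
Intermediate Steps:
$s{\left(B \right)} = -1$ ($s{\left(B \right)} = -2 + 1 = -1$)
$\left(P{\left(-2,s{\left(-5 \right)} \right)} + 0\right)^{4} = \left(- \frac{2}{-1} + 0\right)^{4} = \left(\left(-2\right) \left(-1\right) + 0\right)^{4} = \left(2 + 0\right)^{4} = 2^{4} = 16$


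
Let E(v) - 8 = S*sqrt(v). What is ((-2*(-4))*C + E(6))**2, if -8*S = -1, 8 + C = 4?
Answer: (192 - sqrt(6))**2/64 ≈ 561.40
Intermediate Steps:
C = -4 (C = -8 + 4 = -4)
S = 1/8 (S = -1/8*(-1) = 1/8 ≈ 0.12500)
E(v) = 8 + sqrt(v)/8
((-2*(-4))*C + E(6))**2 = (-2*(-4)*(-4) + (8 + sqrt(6)/8))**2 = (8*(-4) + (8 + sqrt(6)/8))**2 = (-32 + (8 + sqrt(6)/8))**2 = (-24 + sqrt(6)/8)**2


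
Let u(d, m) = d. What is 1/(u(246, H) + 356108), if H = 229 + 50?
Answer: 1/356354 ≈ 2.8062e-6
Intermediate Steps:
H = 279
1/(u(246, H) + 356108) = 1/(246 + 356108) = 1/356354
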